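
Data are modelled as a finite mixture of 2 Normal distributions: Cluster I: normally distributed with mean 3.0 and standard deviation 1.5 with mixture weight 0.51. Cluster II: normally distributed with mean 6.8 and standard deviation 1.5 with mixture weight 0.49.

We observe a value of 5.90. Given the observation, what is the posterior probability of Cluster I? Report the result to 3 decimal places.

0.161

P(component k | x) = w_k·f_k(x) / marginal(x), where marginal(x) = Σ_j w_j·f_j(x).
Normal densities:
  f_I = 0.0410365
  f_II = 0.22215
Unnormalised posteriors:
  w_I·f_I = 0.51 × 0.0410365 = 0.0209286
  w_II·f_II = 0.49 × 0.22215 = 0.108853
Denominator: 0.0209286 + 0.108853 = 0.129782
P(Cluster I | 5.90) = 0.0209286 / 0.129782 ≈ 0.161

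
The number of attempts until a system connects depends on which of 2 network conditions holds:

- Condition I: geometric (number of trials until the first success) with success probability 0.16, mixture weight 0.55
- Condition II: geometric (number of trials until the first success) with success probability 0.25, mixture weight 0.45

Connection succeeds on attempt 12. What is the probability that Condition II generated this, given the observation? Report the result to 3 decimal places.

P(component k | x) = P(Z=k)·f_k(x) / marginal(x), where marginal(x) = Σ_j P(Z=j)·f_j(x).
Component likelihoods at x = 12:
  f_I = 0.16·(1−0.16)^11 = 0.16·0.146917 = 0.0235067
  f_II = 0.25·(1−0.25)^11 = 0.25·0.0422351 = 0.0105588
Prior × likelihood for each component:
  P(Z=I)·f_I = 0.55 × 0.0235067 = 0.0129287
  P(Z=II)·f_II = 0.45 × 0.0105588 = 0.00475145
Denominator: 0.0129287 + 0.00475145 = 0.0176802
Responsibility of Condition II: 0.00475145 / 0.0176802 ≈ 0.269

0.269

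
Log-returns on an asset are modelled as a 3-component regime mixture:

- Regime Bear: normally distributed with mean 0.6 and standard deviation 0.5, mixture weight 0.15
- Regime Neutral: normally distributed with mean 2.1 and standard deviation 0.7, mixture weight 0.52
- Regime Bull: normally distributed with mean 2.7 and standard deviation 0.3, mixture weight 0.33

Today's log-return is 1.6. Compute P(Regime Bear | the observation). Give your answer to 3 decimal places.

P(component k | x) = w_k·f_k(x) / marginal(x), where marginal(x) = Σ_j w_j·f_j(x).
Evaluate each component's likelihood at the observed value:
  p_Bear = (1/(0.5·√(2π)))·exp(−(1.6−0.6)²/(2·0.5²)) = 0.797885·exp(-2.00000) = 0.107982
  p_Neutral = (1/(0.7·√(2π)))·exp(−(1.6−2.1)²/(2·0.7²)) = 0.569918·exp(-0.25510) = 0.441593
  p_Bull = (1/(0.3·√(2π)))·exp(−(1.6−2.7)²/(2·0.3²)) = 1.329808·exp(-6.72222) = 0.0016009
Unnormalised posteriors:
  w_Bear·p_Bear = 0.15 × 0.107982 = 0.0161973
  w_Neutral·p_Neutral = 0.52 × 0.441593 = 0.229629
  w_Bull·p_Bull = 0.33 × 0.0016009 = 0.000528298
Marginal: 0.0161973 + 0.229629 + 0.000528298 = 0.246354
P(Regime Bear | the observation) = 0.0161973 / 0.246354 ≈ 0.066

0.066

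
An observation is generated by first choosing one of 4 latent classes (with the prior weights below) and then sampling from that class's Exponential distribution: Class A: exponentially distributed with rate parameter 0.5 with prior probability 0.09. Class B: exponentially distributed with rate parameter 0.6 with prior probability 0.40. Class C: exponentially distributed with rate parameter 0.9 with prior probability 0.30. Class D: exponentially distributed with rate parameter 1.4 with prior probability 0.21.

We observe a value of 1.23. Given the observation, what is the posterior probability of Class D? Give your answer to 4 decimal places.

0.1871

P(component k | x) = π_k·f_k(x) / marginal(x), where marginal(x) = Σ_j π_j·f_j(x).
Evaluate each component's likelihood at the observed value:
  f_A = 0.5·e^(−0.5·1.23) = 0.5·e^(−0.6150) = 0.27032
  f_B = 0.6·e^(−0.6·1.23) = 0.6·e^(−0.7380) = 0.286841
  f_C = 0.9·e^(−0.9·1.23) = 0.9·e^(−1.1070) = 0.297494
  f_D = 1.4·e^(−1.4·1.23) = 1.4·e^(−1.7220) = 0.250192
Unnormalised posteriors:
  π_A·f_A = 0.09 × 0.27032 = 0.0243288
  π_B·f_B = 0.40 × 0.286841 = 0.114737
  π_C·f_C = 0.30 × 0.297494 = 0.0892483
  π_D·f_D = 0.21 × 0.250192 = 0.0525403
Evidence: 0.0243288 + 0.114737 + 0.0892483 + 0.0525403 = 0.280854
Responsibility of Class D: 0.0525403 / 0.280854 ≈ 0.1871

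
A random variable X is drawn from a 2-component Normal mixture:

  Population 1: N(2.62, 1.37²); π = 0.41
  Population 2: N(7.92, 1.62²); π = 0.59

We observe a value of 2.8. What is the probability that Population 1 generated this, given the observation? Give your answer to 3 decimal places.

P(component k | x) = w_k·f_k(x) / marginal(x), where marginal(x) = Σ_j w_j·f_j(x).
Component likelihoods at x = 2.8:
  L_1 = (1/(1.37·√(2π)))·exp(−(2.8−2.62)²/(2·1.37²)) = 0.291199·exp(-0.00863) = 0.288696
  L_2 = (1/(1.62·√(2π)))·exp(−(2.8−7.92)²/(2·1.62²)) = 0.246261·exp(-4.99436) = 0.00166868
Unnormalised posteriors:
  w_1·L_1 = 0.41 × 0.288696 = 0.118365
  w_2·L_2 = 0.59 × 0.00166868 = 0.000984518
Marginal: 0.118365 + 0.000984518 = 0.11935
Responsibility of Population 1: 0.118365 / 0.11935 ≈ 0.992

0.992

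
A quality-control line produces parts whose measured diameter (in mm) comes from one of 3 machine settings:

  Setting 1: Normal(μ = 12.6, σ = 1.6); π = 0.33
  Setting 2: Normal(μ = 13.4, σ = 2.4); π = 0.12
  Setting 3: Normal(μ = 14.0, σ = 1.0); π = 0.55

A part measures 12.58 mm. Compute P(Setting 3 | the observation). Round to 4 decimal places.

0.4420

P(component k | x) = P(Z=k)·f_k(x) / marginal(x), where marginal(x) = Σ_j P(Z=j)·f_j(x).
Normal densities:
  f_1 = (1/(1.6·√(2π)))·exp(−(12.58−12.6)²/(2·1.6²)) = 0.249339·exp(-0.00008) = 0.249319
  f_2 = (1/(2.4·√(2π)))·exp(−(12.58−13.4)²/(2·2.4²)) = 0.166226·exp(-0.05837) = 0.156801
  f_3 = (1/(1.0·√(2π)))·exp(−(12.58−14.0)²/(2·1.0²)) = 0.398942·exp(-1.00820) = 0.145564
Weight by the priors:
  P(Z=1)·f_1 = 0.33 × 0.249319 = 0.0822754
  P(Z=2)·f_2 = 0.12 × 0.156801 = 0.0188162
  P(Z=3)·f_3 = 0.55 × 0.145564 = 0.0800603
Denominator: 0.0822754 + 0.0188162 + 0.0800603 = 0.181152
So the posterior for Setting 3 is 0.0800603 / 0.181152 ≈ 0.4420.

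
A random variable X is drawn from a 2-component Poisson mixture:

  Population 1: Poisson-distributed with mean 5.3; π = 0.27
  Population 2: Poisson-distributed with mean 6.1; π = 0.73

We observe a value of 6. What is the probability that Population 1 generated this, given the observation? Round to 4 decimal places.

Apply Bayes' rule: the posterior for each component is proportional to its prior times its likelihood at x.
Component likelihoods at x = 6:
  f_1 = 0.15366
  f_2 = 0.160491
Weight by the priors:
  π_1·f_1 = 0.27 × 0.15366 = 0.0414883
  π_2·f_2 = 0.73 × 0.160491 = 0.117158
Denominator: 0.0414883 + 0.117158 = 0.158647
P(Population 1 | the observation) = 0.0414883 / 0.158647 ≈ 0.2615

0.2615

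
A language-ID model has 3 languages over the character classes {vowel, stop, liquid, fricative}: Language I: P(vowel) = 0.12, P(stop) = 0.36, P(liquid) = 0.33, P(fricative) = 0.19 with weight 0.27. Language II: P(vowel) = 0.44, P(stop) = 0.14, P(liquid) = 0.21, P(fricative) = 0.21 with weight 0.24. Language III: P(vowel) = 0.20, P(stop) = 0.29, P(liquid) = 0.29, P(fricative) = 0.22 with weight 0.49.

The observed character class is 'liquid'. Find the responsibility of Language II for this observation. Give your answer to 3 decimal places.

0.179

The responsibility of component k is P(Z=k) f_k(x) divided by Σ_j P(Z=j) f_j(x).
Component likelihoods at x = 'liquid':
  L_I = P(liquid | comp) = 0.33
  L_II = P(liquid | comp) = 0.21
  L_III = P(liquid | comp) = 0.29
Unnormalised posteriors:
  P(Z=I)·L_I = 0.27 × 0.33 = 0.0891
  P(Z=II)·L_II = 0.24 × 0.21 = 0.0504
  P(Z=III)·L_III = 0.49 × 0.29 = 0.1421
Marginal: 0.0891 + 0.0504 + 0.1421 = 0.2816
So the posterior for Language II is 0.0504 / 0.2816 ≈ 0.179.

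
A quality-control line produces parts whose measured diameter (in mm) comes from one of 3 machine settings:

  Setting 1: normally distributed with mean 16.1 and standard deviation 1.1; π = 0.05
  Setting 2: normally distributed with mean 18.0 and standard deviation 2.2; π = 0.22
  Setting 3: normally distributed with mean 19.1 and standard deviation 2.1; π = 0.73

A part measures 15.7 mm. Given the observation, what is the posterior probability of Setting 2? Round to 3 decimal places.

0.298

Posterior ∝ prior × likelihood, so P(k | x) ∝ π_k f_k(x); normalise over all components.
Normal densities:
  L_1 = (1/(1.1·√(2π)))·exp(−(15.7−16.1)²/(2·1.1²)) = 0.362675·exp(-0.06612) = 0.339472
  L_2 = (1/(2.2·√(2π)))·exp(−(15.7−18.0)²/(2·2.2²)) = 0.181337·exp(-0.54649) = 0.104991
  L_3 = (1/(2.1·√(2π)))·exp(−(15.7−19.1)²/(2·2.1²)) = 0.189973·exp(-1.31066) = 0.0512247
Prior × likelihood for each component:
  π_1·L_1 = 0.05 × 0.339472 = 0.0169736
  π_2·L_2 = 0.22 × 0.104991 = 0.023098
  π_3·L_3 = 0.73 × 0.0512247 = 0.037394
Sum: 0.0169736 + 0.023098 + 0.037394 = 0.0774656
P(Setting 2 | the observation) = 0.023098 / 0.0774656 ≈ 0.298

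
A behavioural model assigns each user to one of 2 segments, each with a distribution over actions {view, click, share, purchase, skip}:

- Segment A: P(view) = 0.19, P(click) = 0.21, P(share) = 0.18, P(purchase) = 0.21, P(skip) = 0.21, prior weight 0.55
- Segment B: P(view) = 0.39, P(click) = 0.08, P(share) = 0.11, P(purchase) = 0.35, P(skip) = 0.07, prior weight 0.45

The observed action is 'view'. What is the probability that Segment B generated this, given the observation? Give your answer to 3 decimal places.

Posterior ∝ prior × likelihood, so P(k | x) ∝ π_k f_k(x); normalise over all components.
Evaluate each component's likelihood at the observed value:
  p_A = 0.19
  p_B = 0.39
Unnormalised posteriors:
  π_A·p_A = 0.55 × 0.19 = 0.1045
  π_B·p_B = 0.45 × 0.39 = 0.1755
Sum: 0.1045 + 0.1755 = 0.28
Responsibility of Segment B: 0.1755 / 0.28 ≈ 0.627

0.627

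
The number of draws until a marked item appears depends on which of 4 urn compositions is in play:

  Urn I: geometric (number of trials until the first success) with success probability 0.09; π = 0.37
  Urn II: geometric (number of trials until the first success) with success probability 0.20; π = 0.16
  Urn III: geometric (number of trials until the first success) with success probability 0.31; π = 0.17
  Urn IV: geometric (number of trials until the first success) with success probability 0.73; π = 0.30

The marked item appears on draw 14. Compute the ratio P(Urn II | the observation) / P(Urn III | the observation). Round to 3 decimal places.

Since P(k|x) ∝ w_k f_k(x), the posterior odds are w_i f_i(x) / (w_j f_j(x)).
Component likelihoods at x = 14:
  f_I = 0.0264107
  f_II = 0.0109951
  f_III = 0.00249115
  f_IV = 2.95837e-08
Posterior odds = (w_II·f_II) / (w_III·f_III) = (0.16·0.0109951) / (0.17·0.00249115) = 0.00175922 / 0.000423495 ≈ 4.154

4.154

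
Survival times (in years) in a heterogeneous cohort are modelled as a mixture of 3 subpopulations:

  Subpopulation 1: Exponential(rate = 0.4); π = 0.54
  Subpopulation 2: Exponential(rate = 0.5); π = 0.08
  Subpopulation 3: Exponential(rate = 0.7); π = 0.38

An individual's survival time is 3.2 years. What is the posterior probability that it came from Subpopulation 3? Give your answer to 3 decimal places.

By Bayes' theorem, P(k | x) = w_k f_k(x) / Σ_j w_j f_j(x).
Exponential densities:
  p_1 = 0.4·e^(−0.4·3.2) = 0.4·e^(−1.2800) = 0.111215
  p_2 = 0.5·e^(−0.5·3.2) = 0.5·e^(−1.6000) = 0.100948
  p_3 = 0.7·e^(−0.7·3.2) = 0.7·e^(−2.2400) = 0.074521
Unnormalised posteriors:
  w_1·p_1 = 0.54 × 0.111215 = 0.0600561
  w_2·p_2 = 0.08 × 0.100948 = 0.00807586
  w_3·p_3 = 0.38 × 0.074521 = 0.028318
Normaliser: 0.0600561 + 0.00807586 + 0.028318 = 0.0964499
P(Subpopulation 3 | the observation) ≈ 0.294

0.294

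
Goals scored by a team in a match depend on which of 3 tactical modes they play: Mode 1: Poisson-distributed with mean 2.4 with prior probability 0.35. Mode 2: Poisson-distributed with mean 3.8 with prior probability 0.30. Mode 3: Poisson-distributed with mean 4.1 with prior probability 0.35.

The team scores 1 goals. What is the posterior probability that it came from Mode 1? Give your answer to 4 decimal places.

0.6073

Posterior ∝ prior × likelihood, so P(k | x) ∝ π_k f_k(x); normalise over all components.
Component likelihoods at x = 1 goals:
  p_1 = 0.217723
  p_2 = 0.0850089
  p_3 = 0.067948
Weight by the priors:
  π_1·p_1 = 0.35 × 0.217723 = 0.0762031
  π_2·p_2 = 0.30 × 0.0850089 = 0.0255027
  π_3·p_3 = 0.35 × 0.067948 = 0.0237818
Denominator: 0.0762031 + 0.0255027 + 0.0237818 = 0.125488
Responsibility of Mode 1: 0.0762031 / 0.125488 ≈ 0.6073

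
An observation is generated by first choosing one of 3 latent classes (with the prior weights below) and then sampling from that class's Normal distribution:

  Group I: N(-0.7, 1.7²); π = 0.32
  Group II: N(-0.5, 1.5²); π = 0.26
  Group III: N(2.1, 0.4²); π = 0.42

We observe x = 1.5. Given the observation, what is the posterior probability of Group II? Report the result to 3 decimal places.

0.144

The responsibility of component k is π_k f_k(x) divided by Σ_j π_j f_j(x).
Normal densities:
  f_I = (1/(1.7·√(2π)))·exp(−(1.5−-0.7)²/(2·1.7²)) = 0.234672·exp(-0.83737) = 0.101577
  f_II = (1/(1.5·√(2π)))·exp(−(1.5−-0.5)²/(2·1.5²)) = 0.265962·exp(-0.88889) = 0.10934
  f_III = (1/(0.4·√(2π)))·exp(−(1.5−2.1)²/(2·0.4²)) = 0.997356·exp(-1.12500) = 0.323794
Multiply by the mixture weights:
  π_I·f_I = 0.32 × 0.101577 = 0.0325047
  π_II·f_II = 0.26 × 0.10934 = 0.0284284
  π_III·f_III = 0.42 × 0.323794 = 0.135993
Sum: 0.0325047 + 0.0284284 + 0.135993 = 0.196927
Responsibility of Group II: 0.0284284 / 0.196927 ≈ 0.144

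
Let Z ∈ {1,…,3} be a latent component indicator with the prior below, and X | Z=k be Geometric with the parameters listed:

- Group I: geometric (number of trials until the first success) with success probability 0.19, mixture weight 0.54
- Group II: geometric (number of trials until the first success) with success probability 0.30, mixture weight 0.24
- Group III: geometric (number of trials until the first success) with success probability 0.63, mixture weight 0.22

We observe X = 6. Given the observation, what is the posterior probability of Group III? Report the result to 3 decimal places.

0.020

Posterior ∝ prior × likelihood, so P(k | x) ∝ π_k f_k(x); normalise over all components.
Evaluate each component's likelihood at the observed value:
  f_I = 0.0662489
  f_II = 0.050421
  f_III = 0.00436867
Prior × likelihood for each component:
  π_I·f_I = 0.54 × 0.0662489 = 0.0357744
  π_II·f_II = 0.24 × 0.050421 = 0.012101
  π_III·f_III = 0.22 × 0.00436867 = 0.000961107
Denominator: 0.0357744 + 0.012101 + 0.000961107 = 0.0488366
Responsibility of Group III: 0.000961107 / 0.0488366 ≈ 0.020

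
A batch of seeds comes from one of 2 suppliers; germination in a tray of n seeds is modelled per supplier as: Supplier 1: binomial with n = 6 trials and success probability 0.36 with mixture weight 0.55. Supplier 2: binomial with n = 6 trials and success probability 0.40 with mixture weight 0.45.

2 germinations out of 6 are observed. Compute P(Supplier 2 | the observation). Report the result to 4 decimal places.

0.4383

By Bayes' theorem, P(k | x) = π_k f_k(x) / Σ_j π_j f_j(x).
Evaluate each component's likelihood at the observed value:
  f_1 = 0.326149
  f_2 = 0.31104
Multiply by the mixture weights:
  π_1·f_1 = 0.55 × 0.326149 = 0.179382
  π_2·f_2 = 0.45 × 0.31104 = 0.139968
Evidence: 0.179382 + 0.139968 = 0.31935
So the posterior for Supplier 2 is 0.139968 / 0.31935 ≈ 0.4383.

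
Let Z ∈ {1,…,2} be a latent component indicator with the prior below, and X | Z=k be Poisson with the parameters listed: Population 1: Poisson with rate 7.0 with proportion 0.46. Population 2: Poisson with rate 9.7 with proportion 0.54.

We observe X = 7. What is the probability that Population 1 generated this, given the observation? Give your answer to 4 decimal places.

0.5637

Apply Bayes' rule: the posterior for each component is proportional to its prior times its likelihood at x.
Evaluate each component's likelihood at the observed value:
  p_1 = e^(−7.0)·7.0^7/7! = 0.149003
  p_2 = e^(−9.7)·9.7^7/7! = 0.0982461
Multiply by the mixture weights:
  π_1·p_1 = 0.46 × 0.149003 = 0.0685413
  π_2·p_2 = 0.54 × 0.0982461 = 0.0530529
Normaliser: 0.0685413 + 0.0530529 = 0.121594
P(Population 1 | x) ≈ 0.5637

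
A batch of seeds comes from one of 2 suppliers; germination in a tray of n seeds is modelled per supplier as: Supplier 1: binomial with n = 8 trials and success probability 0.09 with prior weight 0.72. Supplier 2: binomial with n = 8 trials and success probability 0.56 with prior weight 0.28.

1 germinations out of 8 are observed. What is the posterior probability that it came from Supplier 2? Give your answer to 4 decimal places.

The responsibility of component k is π_k f_k(x) divided by Σ_j π_j f_j(x).
Component likelihoods at x = 1 germinations out of 8:
  L_1 = C(8,1)·0.09^1·0.91^7 = 8·0.09·0.516761 = 0.372068
  L_2 = C(8,1)·0.56^1·0.44^7 = 8·0.56·0.00319278 = 0.0143036
Unnormalised posteriors:
  π_1·L_1 = 0.72 × 0.372068 = 0.267889
  π_2·L_2 = 0.28 × 0.0143036 = 0.00400502
Evidence: 0.267889 + 0.00400502 = 0.271894
Responsibility of Supplier 2: 0.00400502 / 0.271894 ≈ 0.0147

0.0147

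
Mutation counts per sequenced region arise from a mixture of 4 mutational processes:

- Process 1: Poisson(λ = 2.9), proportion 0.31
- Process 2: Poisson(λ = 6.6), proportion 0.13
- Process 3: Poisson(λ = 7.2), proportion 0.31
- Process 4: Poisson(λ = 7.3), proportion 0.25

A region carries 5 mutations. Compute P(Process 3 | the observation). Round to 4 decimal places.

Posterior ∝ prior × likelihood, so P(k | x) ∝ π_k f_k(x); normalise over all components.
Poisson probabilities:
  p_1 = e^(−2.9)·2.9^5/5! = 0.0940491
  p_2 = e^(−6.6)·6.6^5/5! = 0.141969
  p_3 = e^(−7.2)·7.2^5/5! = 0.120382
  p_4 = e^(−7.3)·7.3^5/5! = 0.116703
Weight by the priors:
  π_1·p_1 = 0.31 × 0.0940491 = 0.0291552
  π_2·p_2 = 0.13 × 0.141969 = 0.018456
  π_3·p_3 = 0.31 × 0.120382 = 0.0373184
  π_4·p_4 = 0.25 × 0.116703 = 0.0291758
Sum: 0.0291552 + 0.018456 + 0.0373184 + 0.0291758 = 0.114105
P(Process 3 | 5 mutations) ≈ 0.3271

0.3271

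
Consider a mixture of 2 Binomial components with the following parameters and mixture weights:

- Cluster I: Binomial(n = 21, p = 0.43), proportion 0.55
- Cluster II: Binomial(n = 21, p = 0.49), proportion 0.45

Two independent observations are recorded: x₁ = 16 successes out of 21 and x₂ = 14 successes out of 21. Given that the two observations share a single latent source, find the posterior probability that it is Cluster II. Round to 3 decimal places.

0.916

P(component k | x) = P(Z=k)·f_k(x) / marginal(x), where marginal(x) = Σ_j P(Z=j)·f_j(x).
Since both observations come from the same component, the likelihood for component k is f_k(x₁)·f_k(x₂).
  f_I = [C(21,16)·0.43^16·0.57^5 = 20349·1.36614e-06·0.0601692 = 0.00167268] × [0.0167953] = 2.80931e-05
  f_II = [C(21,16)·0.49^16·0.51^5 = 20349·1.10443e-05·0.0345025 = 0.0077541] × [0.048] = 0.000372197
Unnormalised posteriors:
  P(Z=I)·f_I = 0.55 × 2.80931e-05 = 1.54512e-05
  P(Z=II)·f_II = 0.45 × 0.000372197 = 0.000167489
Evidence: 1.54512e-05 + 0.000167489 = 0.00018294
So the posterior for Cluster II is 0.000167489 / 0.00018294 ≈ 0.916.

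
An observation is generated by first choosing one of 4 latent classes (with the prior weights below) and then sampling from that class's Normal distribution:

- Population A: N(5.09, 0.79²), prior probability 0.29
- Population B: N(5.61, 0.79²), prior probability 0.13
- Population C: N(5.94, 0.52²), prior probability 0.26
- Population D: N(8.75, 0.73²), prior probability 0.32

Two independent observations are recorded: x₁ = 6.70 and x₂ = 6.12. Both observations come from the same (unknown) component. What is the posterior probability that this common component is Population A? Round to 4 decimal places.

The responsibility of component k is π_k f_k(x) divided by Σ_j π_j f_j(x).
Since both observations come from the same component, the likelihood for component k is f_k(x₁)·f_k(x₂).
  p_A = [(1/(0.79·√(2π)))·exp(−(6.70−5.09)²/(2·0.79²)) = 0.504990·exp(-2.07667) = 0.0632989] × [0.215852] = 0.0136632
  p_B = [(1/(0.79·√(2π)))·exp(−(6.70−5.61)²/(2·0.79²)) = 0.504990·exp(-0.95185) = 0.194939] × [0.410001] = 0.0799253
  p_C = [(1/(0.52·√(2π)))·exp(−(6.70−5.94)²/(2·0.52²)) = 0.767197·exp(-1.06805) = 0.263669] × [0.722583] = 0.190523
  p_D = [(1/(0.73·√(2π)))·exp(−(6.70−8.75)²/(2·0.73²)) = 0.546496·exp(-3.94305) = 0.010596] × [0.000829992] = 8.79462e-06
Unnormalised posteriors:
  π_A·p_A = 0.29 × 0.0136632 = 0.00396234
  π_B·p_B = 0.13 × 0.0799253 = 0.0103903
  π_C·p_C = 0.26 × 0.190523 = 0.049536
  π_D·p_D = 0.32 × 8.79462e-06 = 2.81428e-06
Denominator: 0.00396234 + 0.0103903 + 0.049536 + 2.81428e-06 = 0.0638914
So the posterior for Population A is 0.00396234 / 0.0638914 ≈ 0.0620.

0.0620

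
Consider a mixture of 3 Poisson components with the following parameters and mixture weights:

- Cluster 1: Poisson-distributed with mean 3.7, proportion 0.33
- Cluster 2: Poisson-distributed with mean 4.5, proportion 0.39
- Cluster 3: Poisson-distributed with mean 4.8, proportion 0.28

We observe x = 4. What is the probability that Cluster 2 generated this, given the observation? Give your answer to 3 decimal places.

0.392

The responsibility of component k is w_k f_k(x) divided by Σ_j w_j f_j(x).
Evaluate each component's likelihood at the observed value:
  f_1 = e^(−3.7)·3.7^4/4! = 0.193066
  f_2 = e^(−4.5)·4.5^4/4! = 0.189808
  f_3 = e^(−4.8)·4.8^4/4! = 0.182029
Weight by the priors:
  w_1·f_1 = 0.33 × 0.193066 = 0.0637118
  w_2·f_2 = 0.39 × 0.189808 = 0.074025
  w_3·f_3 = 0.28 × 0.182029 = 0.0509681
Marginal: 0.0637118 + 0.074025 + 0.0509681 = 0.188705
So the posterior for Cluster 2 is 0.074025 / 0.188705 ≈ 0.392.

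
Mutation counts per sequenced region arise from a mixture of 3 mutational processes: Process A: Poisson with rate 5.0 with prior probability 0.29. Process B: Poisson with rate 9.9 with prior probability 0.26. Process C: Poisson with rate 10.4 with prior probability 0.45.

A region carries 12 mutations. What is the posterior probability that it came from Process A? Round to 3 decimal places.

Posterior ∝ prior × likelihood, so P(k | x) ∝ π_k f_k(x); normalise over all components.
Component likelihoods at x = 12 mutations:
  f_A = e^(−5.0)·5.0^12/12! = 0.00343424
  f_B = e^(−9.9)·9.9^12/12! = 0.0928475
  f_C = e^(−10.4)·10.4^12/12! = 0.101719
Multiply by the mixture weights:
  π_A·f_A = 0.29 × 0.00343424 = 0.00099593
  π_B·f_B = 0.26 × 0.0928475 = 0.0241403
  π_C·f_C = 0.45 × 0.101719 = 0.0457734
Sum: 0.00099593 + 0.0241403 + 0.0457734 = 0.0709097
Responsibility of Process A: 0.00099593 / 0.0709097 ≈ 0.014

0.014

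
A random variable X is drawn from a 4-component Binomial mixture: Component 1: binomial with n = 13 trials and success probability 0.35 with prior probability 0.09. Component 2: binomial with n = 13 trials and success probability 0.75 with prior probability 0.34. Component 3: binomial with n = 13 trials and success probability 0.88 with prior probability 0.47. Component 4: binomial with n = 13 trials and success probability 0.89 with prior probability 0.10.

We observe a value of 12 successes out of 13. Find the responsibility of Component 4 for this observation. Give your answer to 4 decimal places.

P(component k | x) = w_k·f_k(x) / marginal(x), where marginal(x) = Σ_j w_j·f_j(x).
Binomial probabilities:
  p_1 = C(13,12)·0.35^12·0.65^1 = 13·3.37922e-06·0.65 = 2.85544e-05
  p_2 = C(13,12)·0.75^12·0.25^1 = 13·0.0316764·0.25 = 0.102948
  p_3 = C(13,12)·0.88^12·0.12^1 = 13·0.215671·0.12 = 0.336447
  p_4 = C(13,12)·0.89^12·0.11^1 = 13·0.24699·0.11 = 0.353196
Prior × likelihood for each component:
  w_1·p_1 = 0.09 × 2.85544e-05 = 2.5699e-06
  w_2·p_2 = 0.34 × 0.102948 = 0.0350024
  w_3·p_3 = 0.47 × 0.336447 = 0.15813
  w_4·p_4 = 0.10 × 0.353196 = 0.0353196
Normaliser: 2.5699e-06 + 0.0350024 + 0.15813 + 0.0353196 = 0.228455
Responsibility of Component 4: 0.0353196 / 0.228455 ≈ 0.1546

0.1546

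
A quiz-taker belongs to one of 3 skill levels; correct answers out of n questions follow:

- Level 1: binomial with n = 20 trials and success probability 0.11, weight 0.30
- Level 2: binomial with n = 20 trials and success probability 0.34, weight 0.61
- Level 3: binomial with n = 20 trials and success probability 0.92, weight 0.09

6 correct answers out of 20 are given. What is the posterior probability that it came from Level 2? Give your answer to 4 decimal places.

0.9642

The responsibility of component k is π_k f_k(x) divided by Σ_j π_j f_j(x).
Evaluate each component's likelihood at the observed value:
  L_1 = C(20,6)·0.11^6·0.89^14 = 38760·1.77156e-06·0.195641 = 0.0134338
  L_2 = C(20,6)·0.34^6·0.66^14 = 38760·0.0015448·0.00297588 = 0.178186
  L_3 = C(20,6)·0.92^6·0.08^14 = 38760·0.606355·4.39805e-16 = 1.03364e-11
Multiply by the mixture weights:
  π_1·L_1 = 0.30 × 0.0134338 = 0.00403015
  π_2·L_2 = 0.61 × 0.178186 = 0.108693
  π_3·L_3 = 0.09 × 1.03364e-11 = 9.30279e-13
Sum: 0.00403015 + 0.108693 + 9.30279e-13 = 0.112723
P(Level 2 | the observation) = 0.108693 / 0.112723 ≈ 0.9642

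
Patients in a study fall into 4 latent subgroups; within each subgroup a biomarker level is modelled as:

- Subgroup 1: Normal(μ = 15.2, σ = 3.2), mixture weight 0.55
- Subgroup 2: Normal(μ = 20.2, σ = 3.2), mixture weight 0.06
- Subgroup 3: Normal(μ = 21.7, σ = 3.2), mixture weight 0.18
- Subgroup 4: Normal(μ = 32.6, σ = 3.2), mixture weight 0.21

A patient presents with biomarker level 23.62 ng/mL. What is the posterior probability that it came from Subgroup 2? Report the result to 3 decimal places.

By Bayes' theorem, P(k | x) = π_k f_k(x) / Σ_j π_j f_j(x).
Component likelihoods at x = 23.62 ng/mL:
  f_1 = 0.00391153
  f_2 = 0.0704253
  f_3 = 0.104133
  f_4 = 0.00243062
Unnormalised posteriors:
  π_1·f_1 = 0.55 × 0.00391153 = 0.00215134
  π_2·f_2 = 0.06 × 0.0704253 = 0.00422552
  π_3·f_3 = 0.18 × 0.104133 = 0.0187439
  π_4·f_4 = 0.21 × 0.00243062 = 0.00051043
Denominator: 0.00215134 + 0.00422552 + 0.0187439 + 0.00051043 = 0.0256312
Responsibility of Subgroup 2: 0.00422552 / 0.0256312 ≈ 0.165

0.165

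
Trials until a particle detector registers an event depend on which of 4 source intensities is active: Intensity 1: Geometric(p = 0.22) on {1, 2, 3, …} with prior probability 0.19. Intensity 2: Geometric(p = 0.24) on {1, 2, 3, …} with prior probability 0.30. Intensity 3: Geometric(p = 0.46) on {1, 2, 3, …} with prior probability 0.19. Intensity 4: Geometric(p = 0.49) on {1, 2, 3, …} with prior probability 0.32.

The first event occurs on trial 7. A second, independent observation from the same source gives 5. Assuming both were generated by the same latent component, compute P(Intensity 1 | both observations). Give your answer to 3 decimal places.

0.373

P(component k | x) = π_k·f_k(x) / marginal(x), where marginal(x) = Σ_j π_j·f_j(x).
Since both observations come from the same component, the likelihood for component k is f_k(x₁)·f_k(x₂).
  p_1 = [0.0495439] × [0.0814331] = 0.00403452
  p_2 = [0.046248] × [0.0800692] = 0.00370304
  p_3 = [0.0114057] × [0.0391141] = 0.000446122
  p_4 = [0.00862218] × [0.0331495] = 0.000285821
Unnormalised posteriors:
  π_1·p_1 = 0.19 × 0.00403452 = 0.000766558
  π_2·p_2 = 0.30 × 0.00370304 = 0.00111091
  π_3·p_3 = 0.19 × 0.000446122 = 8.47631e-05
  π_4·p_4 = 0.32 × 0.000285821 = 9.14627e-05
Normaliser: 0.000766558 + 0.00111091 + 8.47631e-05 + 9.14627e-05 = 0.0020537
So the posterior for Intensity 1 is 0.000766558 / 0.0020537 ≈ 0.373.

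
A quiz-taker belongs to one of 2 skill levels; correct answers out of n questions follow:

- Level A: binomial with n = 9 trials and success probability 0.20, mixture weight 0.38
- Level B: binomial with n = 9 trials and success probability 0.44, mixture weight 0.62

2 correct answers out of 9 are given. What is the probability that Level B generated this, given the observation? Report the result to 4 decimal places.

0.3941

By Bayes' theorem, P(k | x) = P(Z=k) f_k(x) / Σ_j P(Z=j) f_j(x).
Component likelihoods at x = 2 correct answers out of 9:
  p_A = 0.30199
  p_B = 0.120372
Weight by the priors:
  P(Z=A)·p_A = 0.38 × 0.30199 = 0.114756
  P(Z=B)·p_B = 0.62 × 0.120372 = 0.0746304
Sum: 0.114756 + 0.0746304 = 0.189387
Responsibility of Level B: 0.0746304 / 0.189387 ≈ 0.3941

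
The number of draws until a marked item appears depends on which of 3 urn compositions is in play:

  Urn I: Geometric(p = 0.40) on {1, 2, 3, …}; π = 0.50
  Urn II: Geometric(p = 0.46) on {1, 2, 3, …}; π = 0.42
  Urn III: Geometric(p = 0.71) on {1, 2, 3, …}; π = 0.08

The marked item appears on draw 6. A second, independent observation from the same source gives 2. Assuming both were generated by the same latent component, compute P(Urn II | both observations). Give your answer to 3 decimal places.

0.370

Posterior ∝ prior × likelihood, so P(k | x) ∝ π_k f_k(x); normalise over all components.
Since both observations come from the same component, the likelihood for component k is f_k(x₁)·f_k(x₂).
  f_I = [0.40·(1−0.40)^5 = 0.40·0.07776 = 0.031104] × [0.24] = 0.00746496
  f_II = [0.46·(1−0.46)^5 = 0.46·0.0459165 = 0.0211216] × [0.2484] = 0.0052466
  f_III = [0.71·(1−0.71)^5 = 0.71·0.00205111 = 0.00145629] × [0.2059] = 0.00029985
Multiply by the mixture weights:
  π_I·f_I = 0.50 × 0.00746496 = 0.00373248
  π_II·f_II = 0.42 × 0.0052466 = 0.00220357
  π_III·f_III = 0.08 × 0.00029985 = 2.3988e-05
Sum: 0.00373248 + 0.00220357 + 2.3988e-05 = 0.00596004
Responsibility of Urn II: 0.00220357 / 0.00596004 ≈ 0.370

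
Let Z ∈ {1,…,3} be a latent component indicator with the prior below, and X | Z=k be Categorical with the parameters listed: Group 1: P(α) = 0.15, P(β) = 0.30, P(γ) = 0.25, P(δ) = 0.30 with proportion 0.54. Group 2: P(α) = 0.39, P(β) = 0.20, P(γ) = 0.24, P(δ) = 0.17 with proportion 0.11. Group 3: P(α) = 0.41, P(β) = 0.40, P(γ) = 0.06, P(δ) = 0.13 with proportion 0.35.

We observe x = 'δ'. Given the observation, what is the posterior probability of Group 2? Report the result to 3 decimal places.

Apply Bayes' rule: the posterior for each component is proportional to its prior times its likelihood at x.
Categorical probabilities:
  f_1 = P(δ | comp) = 0.30
  f_2 = P(δ | comp) = 0.17
  f_3 = P(δ | comp) = 0.13
Weight by the priors:
  P(Z=1)·f_1 = 0.54 × 0.3 = 0.162
  P(Z=2)·f_2 = 0.11 × 0.17 = 0.0187
  P(Z=3)·f_3 = 0.35 × 0.13 = 0.0455
Evidence: 0.162 + 0.0187 + 0.0455 = 0.2262
P(Group 2 | 'δ') = 0.0187 / 0.2262 ≈ 0.083

0.083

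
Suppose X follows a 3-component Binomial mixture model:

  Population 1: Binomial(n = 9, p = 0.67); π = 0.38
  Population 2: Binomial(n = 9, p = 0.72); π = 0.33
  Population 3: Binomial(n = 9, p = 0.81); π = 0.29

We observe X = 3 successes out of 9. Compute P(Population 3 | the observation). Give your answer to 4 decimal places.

0.0338

By Bayes' theorem, P(k | x) = π_k f_k(x) / Σ_j π_j f_j(x).
Component likelihoods at x = 3 successes out of 9:
  p_1 = C(9,3)·0.67^3·0.33^6 = 84·0.300763·0.00129147 = 0.0326278
  p_2 = C(9,3)·0.72^3·0.28^6 = 84·0.373248·0.00048189 = 0.0151086
  p_3 = C(9,3)·0.81^3·0.19^6 = 84·0.531441·4.70459e-05 = 0.00210018
Unnormalised posteriors:
  π_1·p_1 = 0.38 × 0.0326278 = 0.0123986
  π_2·p_2 = 0.33 × 0.0151086 = 0.00498585
  π_3·p_3 = 0.29 × 0.00210018 = 0.000609051
Evidence: 0.0123986 + 0.00498585 + 0.000609051 = 0.0179934
So the posterior for Population 3 is 0.000609051 / 0.0179934 ≈ 0.0338.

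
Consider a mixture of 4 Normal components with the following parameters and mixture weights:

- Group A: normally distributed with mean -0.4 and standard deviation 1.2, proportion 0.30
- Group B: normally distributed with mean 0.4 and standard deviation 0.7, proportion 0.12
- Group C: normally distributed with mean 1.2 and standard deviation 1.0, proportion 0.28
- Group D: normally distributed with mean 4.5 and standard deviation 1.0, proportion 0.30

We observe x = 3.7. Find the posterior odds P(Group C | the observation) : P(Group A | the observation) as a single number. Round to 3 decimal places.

16.863

Since P(k|x) ∝ w_k f_k(x), the posterior odds are w_i f_i(x) / (w_j f_j(x)).
Normal densities:
  f_A = 0.000970144
  f_B = 8.50796e-06
  f_C = 0.0175283
  f_D = 0.289692
Odds = (0.28/0.30) × (0.0175283/0.000970144) = 0.933333 × 18.0677 ≈ 16.863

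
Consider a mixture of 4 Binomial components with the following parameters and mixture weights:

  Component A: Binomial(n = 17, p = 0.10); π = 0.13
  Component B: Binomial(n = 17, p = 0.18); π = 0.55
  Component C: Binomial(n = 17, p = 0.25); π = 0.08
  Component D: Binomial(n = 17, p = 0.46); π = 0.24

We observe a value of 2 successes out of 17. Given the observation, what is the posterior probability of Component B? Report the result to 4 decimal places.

0.7279

Posterior ∝ prior × likelihood, so P(k | x) ∝ π_k f_k(x); normalise over all components.
Component likelihoods at x = 2 successes out of 17:
  f_A = C(17,2)·0.10^2·0.90^15 = 136·0.01·0.205891 = 0.280012
  f_B = C(17,2)·0.18^2·0.82^15 = 136·0.0324·0.0509575 = 0.224539
  f_C = C(17,2)·0.25^2·0.75^15 = 136·0.0625·0.0133635 = 0.113589
  f_D = C(17,2)·0.46^2·0.54^15 = 136·0.2116·9.68069e-05 = 0.00278587
Prior × likelihood for each component:
  π_A·f_A = 0.13 × 0.280012 = 0.0364016
  π_B·f_B = 0.55 × 0.224539 = 0.123496
  π_C·f_C = 0.08 × 0.113589 = 0.00908715
  π_D·f_D = 0.24 × 0.00278587 = 0.000668609
Evidence: 0.0364016 + 0.123496 + 0.00908715 + 0.000668609 = 0.169654
P(Component B | the observation) ≈ 0.7279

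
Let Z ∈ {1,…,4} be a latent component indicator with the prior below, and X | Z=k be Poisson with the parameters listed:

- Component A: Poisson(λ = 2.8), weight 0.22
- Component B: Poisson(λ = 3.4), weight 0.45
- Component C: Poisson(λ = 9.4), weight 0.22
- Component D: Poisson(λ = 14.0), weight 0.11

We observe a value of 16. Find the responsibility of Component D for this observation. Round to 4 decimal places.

P(component k | x) = P(Z=k)·f_k(x) / marginal(x), where marginal(x) = Σ_j P(Z=j)·f_j(x).
Evaluate each component's likelihood at the observed value:
  f_A = 4.14844e-08
  f_B = 5.08677e-07
  f_C = 0.0146912
  f_D = 0.0865578
Weight by the priors:
  P(Z=A)·f_A = 0.22 × 4.14844e-08 = 9.12656e-09
  P(Z=B)·f_B = 0.45 × 5.08677e-07 = 2.28905e-07
  P(Z=C)·f_C = 0.22 × 0.0146912 = 0.00323207
  P(Z=D)·f_D = 0.11 × 0.0865578 = 0.00952136
Denominator: 9.12656e-09 + 2.28905e-07 + 0.00323207 + 0.00952136 = 0.0127537
P(Component D | data) ≈ 0.7466

0.7466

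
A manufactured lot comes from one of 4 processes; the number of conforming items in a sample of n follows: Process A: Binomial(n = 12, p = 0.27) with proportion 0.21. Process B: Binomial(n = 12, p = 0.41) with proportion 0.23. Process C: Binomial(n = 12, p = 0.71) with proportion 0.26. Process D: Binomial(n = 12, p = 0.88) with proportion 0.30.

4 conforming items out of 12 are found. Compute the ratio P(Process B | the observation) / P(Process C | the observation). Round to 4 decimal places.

The posterior odds equal the prior odds times the likelihood ratio: (P(Z=i)/P(Z=j))·(f_i(x)/f_j(x)).
Component likelihoods at x = 4 conforming items out of 12:
  p_A = C(12,4)·0.27^4·0.73^8 = 495·0.00531441·0.080646 = 0.21215
  p_B = C(12,4)·0.41^4·0.59^8 = 495·0.0282576·0.014683 = 0.205379
  p_C = C(12,4)·0.71^4·0.29^8 = 495·0.254117·5.00246e-05 = 0.00629249
  p_D = C(12,4)·0.88^4·0.12^8 = 495·0.599695·4.29982e-08 = 1.2764e-05
0.0472372 / 0.00163605 ≈ 28.8728

28.8728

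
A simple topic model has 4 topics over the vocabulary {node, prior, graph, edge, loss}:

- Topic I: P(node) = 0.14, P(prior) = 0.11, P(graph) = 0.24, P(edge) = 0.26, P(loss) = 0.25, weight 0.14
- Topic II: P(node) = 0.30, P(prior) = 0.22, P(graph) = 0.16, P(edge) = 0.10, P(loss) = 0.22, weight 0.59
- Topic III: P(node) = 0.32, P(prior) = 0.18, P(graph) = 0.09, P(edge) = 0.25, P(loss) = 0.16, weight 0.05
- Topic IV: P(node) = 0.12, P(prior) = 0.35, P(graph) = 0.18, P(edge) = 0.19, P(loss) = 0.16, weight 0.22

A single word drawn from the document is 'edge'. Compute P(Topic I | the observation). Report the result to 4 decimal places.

0.2432

P(component k | x) = π_k·f_k(x) / marginal(x), where marginal(x) = Σ_j π_j·f_j(x).
Component likelihoods at x = 'edge':
  L_I = 0.26
  L_II = 0.1
  L_III = 0.25
  L_IV = 0.19
Prior × likelihood for each component:
  π_I·L_I = 0.14 × 0.26 = 0.0364
  π_II·L_II = 0.59 × 0.1 = 0.059
  π_III·L_III = 0.05 × 0.25 = 0.0125
  π_IV·L_IV = 0.22 × 0.19 = 0.0418
Evidence: 0.0364 + 0.059 + 0.0125 + 0.0418 = 0.1497
P(Topic I | x) = 0.0364 / 0.1497 ≈ 0.2432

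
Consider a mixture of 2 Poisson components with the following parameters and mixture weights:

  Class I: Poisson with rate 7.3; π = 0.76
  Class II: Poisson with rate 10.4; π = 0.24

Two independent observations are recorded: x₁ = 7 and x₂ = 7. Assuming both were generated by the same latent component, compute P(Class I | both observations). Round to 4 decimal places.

0.9166

P(component k | x) = π_k·f_k(x) / marginal(x), where marginal(x) = Σ_j π_j·f_j(x).
Since both observations come from the same component, the likelihood for component k is f_k(x₁)·f_k(x₂).
  L_I = [e^(−7.3)·7.3^7/7! = 0.148074] × [0.148074] = 0.021926
  L_II = [e^(−10.4)·10.4^7/7! = 0.0794585] × [0.0794585] = 0.00631365
Weight by the priors:
  π_I·L_I = 0.76 × 0.021926 = 0.0166638
  π_II·L_II = 0.24 × 0.00631365 = 0.00151528
Sum: 0.0166638 + 0.00151528 = 0.018179
P(Class I | data) = 0.0166638 / 0.018179 ≈ 0.9166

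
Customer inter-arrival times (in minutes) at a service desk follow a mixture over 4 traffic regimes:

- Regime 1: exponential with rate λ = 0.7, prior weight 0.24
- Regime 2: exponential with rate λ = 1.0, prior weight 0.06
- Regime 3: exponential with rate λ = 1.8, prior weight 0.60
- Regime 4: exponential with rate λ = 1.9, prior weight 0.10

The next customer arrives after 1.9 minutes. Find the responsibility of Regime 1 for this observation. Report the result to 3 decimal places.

By Bayes' theorem, P(k | x) = P(Z=k) f_k(x) / Σ_j P(Z=j) f_j(x).
Evaluate each component's likelihood at the observed value:
  f_1 = 0.185134
  f_2 = 0.149569
  f_3 = 0.0588824
  f_4 = 0.0513985
Unnormalised posteriors:
  P(Z=1)·f_1 = 0.24 × 0.185134 = 0.0444322
  P(Z=2)·f_2 = 0.06 × 0.149569 = 0.00897412
  P(Z=3)·f_3 = 0.60 × 0.0588824 = 0.0353294
  P(Z=4)·f_4 = 0.10 × 0.0513985 = 0.00513985
Normaliser: 0.0444322 + 0.00897412 + 0.0353294 + 0.00513985 = 0.0938756
P(Regime 1 | the observation) = 0.0444322 / 0.0938756 ≈ 0.473

0.473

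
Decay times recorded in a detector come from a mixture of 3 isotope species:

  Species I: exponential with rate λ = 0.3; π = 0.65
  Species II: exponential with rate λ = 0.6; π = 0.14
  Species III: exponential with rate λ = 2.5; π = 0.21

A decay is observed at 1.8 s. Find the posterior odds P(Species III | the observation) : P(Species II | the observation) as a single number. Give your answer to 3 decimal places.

0.204

Since P(k|x) ∝ P(Z=k) f_k(x), the posterior odds are P(Z=i) f_i(x) / (P(Z=j) f_j(x)).
Exponential densities:
  L_I = 0.3·e^(−0.3·1.8) = 0.3·e^(−0.5400) = 0.174824
  L_II = 0.6·e^(−0.6·1.8) = 0.6·e^(−1.0800) = 0.203757
  L_III = 2.5·e^(−2.5·1.8) = 2.5·e^(−4.5000) = 0.0277725
0.00583222 / 0.028526 ≈ 0.204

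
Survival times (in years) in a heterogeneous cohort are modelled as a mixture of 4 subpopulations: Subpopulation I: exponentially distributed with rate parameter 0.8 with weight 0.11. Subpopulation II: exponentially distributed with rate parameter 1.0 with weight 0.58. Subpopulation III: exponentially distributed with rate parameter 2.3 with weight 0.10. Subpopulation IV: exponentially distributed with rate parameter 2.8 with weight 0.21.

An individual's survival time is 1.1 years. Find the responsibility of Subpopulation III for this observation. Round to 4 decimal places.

Posterior ∝ prior × likelihood, so P(k | x) ∝ P(Z=k) f_k(x); normalise over all components.
Evaluate each component's likelihood at the observed value:
  L_I = 0.331826
  L_II = 0.332871
  L_III = 0.183216
  L_IV = 0.128686
Prior × likelihood for each component:
  P(Z=I)·L_I = 0.11 × 0.331826 = 0.0365009
  P(Z=II)·L_II = 0.58 × 0.332871 = 0.193065
  P(Z=III)·L_III = 0.10 × 0.183216 = 0.0183216
  P(Z=IV)·L_IV = 0.21 × 0.128686 = 0.027024
Sum: 0.0365009 + 0.193065 + 0.0183216 + 0.027024 = 0.274912
P(Subpopulation III | x) ≈ 0.0666

0.0666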